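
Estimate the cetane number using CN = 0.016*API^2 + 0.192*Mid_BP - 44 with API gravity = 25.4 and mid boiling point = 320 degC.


CN = 0.016 * 25.4^2 + 0.192 * 320 - 44
CN = 10.32256 + 61.44 - 44 = 27.76256

27.76256


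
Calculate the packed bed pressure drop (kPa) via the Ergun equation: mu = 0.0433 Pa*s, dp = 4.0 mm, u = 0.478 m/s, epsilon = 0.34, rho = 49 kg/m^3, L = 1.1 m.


dp = 4.0 mm = 0.004 m
Viscous term = 150*0.0433*0.478*(1-0.34)^2 / (0.004^2*0.34^3) = 2150490
Inertial term = 1.75*49*0.478^2*(1-0.34) / (0.004*0.34^3) = 82250.2
dP/L = 2150490 + 82250.2 = 2232740 Pa/m
dP = 2232740 * 1.1 / 1000 = 2456 kPa

2456 kPa


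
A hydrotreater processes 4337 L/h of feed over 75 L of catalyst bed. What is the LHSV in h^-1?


LHSV = volumetric feed rate / catalyst volume
= 4337 L/h / 75 L
= 57.83 h^-1

57.83 h^-1


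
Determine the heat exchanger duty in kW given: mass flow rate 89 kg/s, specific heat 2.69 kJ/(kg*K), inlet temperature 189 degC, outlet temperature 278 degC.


Q = m_dot * cp * delta_T
delta_T = 278 - 189 = 89 K
Q = 89 * 2.69 * 89
= 239.41 * 89
= 21307.49 kW

21307.49 kW


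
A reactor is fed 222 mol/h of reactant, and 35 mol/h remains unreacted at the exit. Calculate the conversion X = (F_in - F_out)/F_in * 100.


X = (F_in - F_out) / F_in * 100
Moles reacted = 222 - 35 = 187
X = 187 / 222 * 100
= 0.8423 * 100
= 84.23 %

84.23 %


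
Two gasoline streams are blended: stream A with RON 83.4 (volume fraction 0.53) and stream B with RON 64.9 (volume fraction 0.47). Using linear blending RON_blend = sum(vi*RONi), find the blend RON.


Linear blending: RON_blend = sum(vi * RONi)
Contribution 1: 0.53 * 83.4 = 44.202
Contribution 2: 0.47 * 64.9 = 30.503
RON_blend = 44.202 + 30.503 = 74.705

74.705


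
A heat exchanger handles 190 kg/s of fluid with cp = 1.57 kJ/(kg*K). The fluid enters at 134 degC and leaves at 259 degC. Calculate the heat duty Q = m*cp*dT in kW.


Q = m_dot * cp * delta_T
delta_T = 259 - 134 = 125 K
Q = 190 * 1.57 * 125
= 298.3 * 125
= 37287.5 kW

37287.5 kW


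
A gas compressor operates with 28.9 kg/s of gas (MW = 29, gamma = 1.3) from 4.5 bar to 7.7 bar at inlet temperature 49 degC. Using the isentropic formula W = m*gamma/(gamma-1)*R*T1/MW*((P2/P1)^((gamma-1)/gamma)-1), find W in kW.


Isentropic work: W = m*(gamma/(gamma-1))*(R*T1/MW)*((P2/P1)^((gamma-1)/gamma) - 1)
T1 = 49 + 273.15 = 322.15 K
Pressure ratio = 7.7 / 4.5 = 1.71111
Exponent = (1.3 - 1)/1.3 = 0.230769
(P2/P1)^exp - 1 = 1.71111^0.230769 - 1 = 0.131966
W = 28.9 * 1.3 / 0.3 * 8.314 * 322.15 / 29 * 0.131966 = 1526

1526 kW


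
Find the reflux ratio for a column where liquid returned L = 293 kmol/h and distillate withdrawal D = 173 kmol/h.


Reflux ratio definition: R = L / D (liquid returned / distillate withdrawn)
L = 293 kmol/h, D = 173 kmol/h
R = 293 / 173 = 1.694

1.694


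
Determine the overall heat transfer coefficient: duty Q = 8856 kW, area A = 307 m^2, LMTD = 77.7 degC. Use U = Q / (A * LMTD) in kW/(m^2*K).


From Q = U*A*LMTD, U = Q / (A * LMTD)
U = 8856 / (307 * 77.7) = 8856 / 23853.9 = 0.3713

0.3713 kW/(m^2*K)


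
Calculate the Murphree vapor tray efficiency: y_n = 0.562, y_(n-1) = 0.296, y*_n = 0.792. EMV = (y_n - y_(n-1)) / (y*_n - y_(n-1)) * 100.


Murphree vapor efficiency: EMV = (y_n - y_(n-1)) / (y*_n - y_(n-1)) * 100
EMV = (0.562 - 0.296) / (0.792 - 0.296) * 100 = 0.266 / 0.496 * 100 = 53.63

53.63 %


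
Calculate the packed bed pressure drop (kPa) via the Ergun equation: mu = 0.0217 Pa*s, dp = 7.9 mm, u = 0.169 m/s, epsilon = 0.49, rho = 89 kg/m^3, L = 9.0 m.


dp = 7.9 mm = 0.0079 m
Viscous term = 150*0.0217*0.169*(1-0.49)^2 / (0.0079^2*0.49^3) = 19486.6
Inertial term = 1.75*89*0.169^2*(1-0.49) / (0.0079*0.49^3) = 2440.94
dP/L = 19486.6 + 2440.94 = 21927.5 Pa/m
dP = 21927.5 * 9.0 / 1000 = 197.3 kPa

197.3 kPa


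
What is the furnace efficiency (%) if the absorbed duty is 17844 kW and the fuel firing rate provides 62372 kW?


Furnace efficiency = Q_absorbed / Q_fuel * 100
= 17844 / 62372 * 100 = 28.61

28.61 %


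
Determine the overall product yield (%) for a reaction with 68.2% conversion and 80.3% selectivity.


Overall yield = conversion (%) * selectivity (%) / 100
Conversion = 68.2%, Selectivity = 80.3%
Y = 68.2 * 80.3 / 100
= 54.7646 %

54.7646 %


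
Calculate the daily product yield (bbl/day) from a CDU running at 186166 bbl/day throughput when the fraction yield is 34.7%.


Crude throughput = 186166 bbl/day
Fraction yield = 34.7%
yield = throughput * fraction / 100
yield = 186166 * 34.7 / 100 = 64599.602

64599.602 bbl/day


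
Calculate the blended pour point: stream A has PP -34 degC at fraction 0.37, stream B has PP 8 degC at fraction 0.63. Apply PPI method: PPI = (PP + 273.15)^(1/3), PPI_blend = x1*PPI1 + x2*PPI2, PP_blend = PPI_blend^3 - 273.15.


PPI_1 = (-34 + 273.15)^(1/3) = 6.20712
PPI_2 = (8 + 273.15)^(1/3) = 6.551077
PPI_blend = 0.37 * 6.20712 + 0.63 * 6.551077 = 6.423813
PP_blend = 6.423813^3 - 273.15 = 265.081 - 273.15 = -8.07

-8.07 degC


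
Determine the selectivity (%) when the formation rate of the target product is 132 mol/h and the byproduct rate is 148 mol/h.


Selectivity = desired / (desired + undesired) * 100
Total products = 132 + 148 = 280 mol/h
S = 132 / 280 * 100
= 0.4714 * 100
= 47.14 %

47.14 %


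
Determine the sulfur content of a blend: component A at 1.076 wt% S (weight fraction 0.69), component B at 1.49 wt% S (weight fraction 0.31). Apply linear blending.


Linear sulfur blending: S_blend = x1*S1 + x2*S2
Contribution 1: 0.69 * 1.076 = 0.74244 wt%
Contribution 2: 0.31 * 1.49 = 0.4619 wt%
S_blend = 0.74244 + 0.4619 = 1.20434

1.20434 wt%


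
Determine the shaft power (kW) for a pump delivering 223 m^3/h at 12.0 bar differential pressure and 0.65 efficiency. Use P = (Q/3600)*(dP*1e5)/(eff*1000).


Q = 223 / 3600 = 0.0619444 m^3/s
P = 0.0619444 * (12.0 * 1e5) / 0.65 / 1000 = 114.4

114.4 kW


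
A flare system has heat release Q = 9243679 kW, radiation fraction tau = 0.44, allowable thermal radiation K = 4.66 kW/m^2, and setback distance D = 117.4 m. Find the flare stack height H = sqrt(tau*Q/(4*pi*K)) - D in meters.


tau*Q/(4*pi*K) = 0.44 * 9243679 / (4 * pi * 4.66) = 69454.7
sqrt(69454.7) = 263.543
H = 263.543 - 117.4 = 146.1

146.1 m


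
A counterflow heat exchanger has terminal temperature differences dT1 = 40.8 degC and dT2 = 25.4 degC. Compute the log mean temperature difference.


LMTD = (dT1 - dT2) / ln(dT1/dT2)
= (40.8 - 25.4) / ln(40.8 / 25.4) = 15.4 / 0.473933 = 32.49

32.49 degC


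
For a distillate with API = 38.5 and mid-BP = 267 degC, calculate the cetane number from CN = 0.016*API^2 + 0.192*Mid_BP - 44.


CN = 0.016 * 38.5^2 + 0.192 * 267 - 44
CN = 23.716 + 51.264 - 44 = 30.98

30.98


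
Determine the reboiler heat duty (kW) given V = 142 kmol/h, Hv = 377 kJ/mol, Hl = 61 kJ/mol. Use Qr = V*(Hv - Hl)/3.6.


Qr = 142 * (377 - 61) / 3.6 = 142 * 316 / 3.6 = 12460

12460 kW


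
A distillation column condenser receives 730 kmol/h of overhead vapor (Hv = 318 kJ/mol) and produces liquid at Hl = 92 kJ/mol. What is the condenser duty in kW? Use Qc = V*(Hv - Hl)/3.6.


Qc = 730 * (318 - 92) / 3.6 = 730 * 226 / 3.6 = 45830

45830 kW


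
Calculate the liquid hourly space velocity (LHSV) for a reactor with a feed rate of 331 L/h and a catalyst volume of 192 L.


LHSV = volumetric feed rate / catalyst volume
= 331 L/h / 192 L
= 1.724 h^-1

1.724 h^-1


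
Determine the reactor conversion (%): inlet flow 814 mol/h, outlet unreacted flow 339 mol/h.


X = (F_in - F_out) / F_in * 100
Moles reacted = 814 - 339 = 475
X = 475 / 814 * 100
= 0.5835 * 100
= 58.35 %

58.35 %


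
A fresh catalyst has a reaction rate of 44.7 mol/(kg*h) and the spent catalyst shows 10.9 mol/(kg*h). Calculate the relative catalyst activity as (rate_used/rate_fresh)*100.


Activity (%) = (rate_used / rate_fresh) * 100
rate_used = 10.9, rate_fresh = 44.7
= (10.9 / 44.7) * 100
= 0.2438 * 100 = 24.38

24.38 %


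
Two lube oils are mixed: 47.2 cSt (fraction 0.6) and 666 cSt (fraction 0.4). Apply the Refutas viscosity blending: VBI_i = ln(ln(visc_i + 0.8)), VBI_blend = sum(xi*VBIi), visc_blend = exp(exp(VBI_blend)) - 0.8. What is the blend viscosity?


Refutas method: VBN_i = 14.534*ln(ln(visc_i + 0.8)) + 10.975, blended linearly by mass fraction; since VBN is linear in VBI_i = ln(ln(visc_i + 0.8)) and the fractions sum to 1, blend VBI directly: visc = exp(exp(VBI_blend)) - 0.8
VBI_1 = ln(ln(47.2 + 0.8)) = 1.35356
VBI_2 = ln(ln(666 + 0.8)) = 1.87219
VBI_blend = 0.6 * 1.35356 + 0.4 * 1.87219 = 1.56101
visc_blend = exp(exp(1.56101)) - 0.8 = 116.4

116.4 cSt


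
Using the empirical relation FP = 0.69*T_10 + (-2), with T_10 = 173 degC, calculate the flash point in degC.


FP = 0.69 * 173 + (-2) = 117.37

117.37 degC


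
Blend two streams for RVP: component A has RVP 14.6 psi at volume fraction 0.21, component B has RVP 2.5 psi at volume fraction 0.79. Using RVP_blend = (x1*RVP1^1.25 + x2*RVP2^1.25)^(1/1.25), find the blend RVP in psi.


Chevron index: RVP_blend = (sum xi*RVPi^1.25)^(1/1.25)
RVP^1.25 terms: 0.21 * 14.6^1.25 + 0.79 * 2.5^1.25 = 8.47665
RVP_blend = 8.47665^(1/1.25) = 5.528

5.528 psi


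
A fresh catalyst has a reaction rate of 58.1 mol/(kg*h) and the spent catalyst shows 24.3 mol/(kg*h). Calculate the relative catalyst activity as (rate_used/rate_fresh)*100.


Activity (%) = (rate_used / rate_fresh) * 100
rate_used = 24.3, rate_fresh = 58.1
= (24.3 / 58.1) * 100
= 0.4182 * 100 = 41.82

41.82 %


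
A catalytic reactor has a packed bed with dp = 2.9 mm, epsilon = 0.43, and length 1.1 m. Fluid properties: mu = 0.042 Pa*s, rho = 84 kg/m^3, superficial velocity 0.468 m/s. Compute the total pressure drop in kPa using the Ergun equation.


dp = 2.9 mm = 0.0029 m
Viscous term = 150*0.042*0.468*(1-0.43)^2 / (0.0029^2*0.43^3) = 1432630
Inertial term = 1.75*84*0.468^2*(1-0.43) / (0.0029*0.43^3) = 79594
dP/L = 1432630 + 79594 = 1512220 Pa/m
dP = 1512220 * 1.1 / 1000 = 1663 kPa

1663 kPa


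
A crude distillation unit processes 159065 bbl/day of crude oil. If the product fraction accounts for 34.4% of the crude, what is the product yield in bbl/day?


Crude throughput = 159065 bbl/day
Fraction yield = 34.4%
yield = throughput * fraction / 100
yield = 159065 * 34.4 / 100 = 54718.36

54718.36 bbl/day


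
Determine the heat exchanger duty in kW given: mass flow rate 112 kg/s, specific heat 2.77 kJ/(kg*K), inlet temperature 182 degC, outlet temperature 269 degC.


Q = m_dot * cp * delta_T
delta_T = 269 - 182 = 87 K
Q = 112 * 2.77 * 87
= 310.24 * 87
= 26990.88 kW

26990.88 kW


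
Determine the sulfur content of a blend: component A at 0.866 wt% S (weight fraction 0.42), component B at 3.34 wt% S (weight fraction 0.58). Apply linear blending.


Linear sulfur blending: S_blend = x1*S1 + x2*S2
Contribution 1: 0.42 * 0.866 = 0.36372 wt%
Contribution 2: 0.58 * 3.34 = 1.9372 wt%
S_blend = 0.36372 + 1.9372 = 2.30092

2.30092 wt%


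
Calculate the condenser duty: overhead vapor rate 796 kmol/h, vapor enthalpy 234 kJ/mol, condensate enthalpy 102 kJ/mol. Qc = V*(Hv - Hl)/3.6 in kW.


Qc = 796 * (234 - 102) / 3.6 = 796 * 132 / 3.6 = 29190

29190 kW


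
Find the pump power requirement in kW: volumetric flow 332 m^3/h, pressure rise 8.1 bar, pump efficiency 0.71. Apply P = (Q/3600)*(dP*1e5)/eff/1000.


Q = 332 / 3600 = 0.0922222 m^3/s
P = 0.0922222 * (8.1 * 1e5) / 0.71 / 1000 = 105.2

105.2 kW


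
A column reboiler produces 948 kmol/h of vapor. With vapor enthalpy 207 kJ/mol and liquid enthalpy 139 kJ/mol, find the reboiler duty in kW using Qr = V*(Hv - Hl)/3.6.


Qr = 948 * (207 - 139) / 3.6 = 948 * 68 / 3.6 = 17910

17910 kW


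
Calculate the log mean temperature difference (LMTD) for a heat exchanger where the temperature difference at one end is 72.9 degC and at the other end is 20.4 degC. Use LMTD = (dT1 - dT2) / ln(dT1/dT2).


LMTD = (dT1 - dT2) / ln(dT1/dT2)
= (72.9 - 20.4) / ln(72.9 / 20.4) = 52.5 / 1.27355 = 41.22

41.22 degC


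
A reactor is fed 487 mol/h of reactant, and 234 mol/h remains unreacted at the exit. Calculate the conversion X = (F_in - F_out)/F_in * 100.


X = (F_in - F_out) / F_in * 100
Moles reacted = 487 - 234 = 253
X = 253 / 487 * 100
= 0.5195 * 100
= 51.95 %

51.95 %


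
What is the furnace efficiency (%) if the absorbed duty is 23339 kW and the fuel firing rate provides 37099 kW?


Furnace efficiency = Q_absorbed / Q_fuel * 100
= 23339 / 37099 * 100 = 62.91

62.91 %


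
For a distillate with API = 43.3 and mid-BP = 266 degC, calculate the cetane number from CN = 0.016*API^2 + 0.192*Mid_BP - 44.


CN = 0.016 * 43.3^2 + 0.192 * 266 - 44
CN = 29.99824 + 51.072 - 44 = 37.07024

37.07024


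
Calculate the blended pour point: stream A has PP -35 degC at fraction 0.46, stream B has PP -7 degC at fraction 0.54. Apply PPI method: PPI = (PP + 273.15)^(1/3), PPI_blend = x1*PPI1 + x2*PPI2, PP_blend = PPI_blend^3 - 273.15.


PPI_1 = (-35 + 273.15)^(1/3) = 6.198456
PPI_2 = (-7 + 273.15)^(1/3) = 6.432436
PPI_blend = 0.46 * 6.198456 + 0.54 * 6.432436 = 6.324805
PP_blend = 6.324805^3 - 273.15 = 253.0122 - 273.15 = -20.14

-20.14 degC


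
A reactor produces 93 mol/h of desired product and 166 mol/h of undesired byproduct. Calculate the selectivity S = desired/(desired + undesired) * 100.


Selectivity = desired / (desired + undesired) * 100
Total products = 93 + 166 = 259 mol/h
S = 93 / 259 * 100
= 0.3591 * 100
= 35.91 %

35.91 %


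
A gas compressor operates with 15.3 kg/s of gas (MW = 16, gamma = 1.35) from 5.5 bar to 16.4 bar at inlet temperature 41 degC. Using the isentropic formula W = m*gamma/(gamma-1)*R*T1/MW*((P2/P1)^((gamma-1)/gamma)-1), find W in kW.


Isentropic work: W = m*(gamma/(gamma-1))*(R*T1/MW)*((P2/P1)^((gamma-1)/gamma) - 1)
T1 = 41 + 273.15 = 314.15 K
Pressure ratio = 16.4 / 5.5 = 2.98182
Exponent = (1.35 - 1)/1.35 = 0.259259
(P2/P1)^exp - 1 = 2.98182^0.259259 - 1 = 0.327436
W = 15.3 * 1.35 / 0.35 * 8.314 * 314.15 / 16 * 0.327436 = 3154

3154 kW


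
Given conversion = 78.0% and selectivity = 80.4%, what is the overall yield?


Overall yield = conversion (%) * selectivity (%) / 100
Conversion = 78.0%, Selectivity = 80.4%
Y = 78.0 * 80.4 / 100
= 62.712 %

62.712 %


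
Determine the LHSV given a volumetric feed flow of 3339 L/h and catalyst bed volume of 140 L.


LHSV = volumetric feed rate / catalyst volume
= 3339 L/h / 140 L
= 23.85 h^-1

23.85 h^-1


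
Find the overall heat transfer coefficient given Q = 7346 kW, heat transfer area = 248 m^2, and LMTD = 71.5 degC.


From Q = U*A*LMTD, U = Q / (A * LMTD)
U = 7346 / (248 * 71.5) = 7346 / 17732 = 0.4143

0.4143 kW/(m^2*K)


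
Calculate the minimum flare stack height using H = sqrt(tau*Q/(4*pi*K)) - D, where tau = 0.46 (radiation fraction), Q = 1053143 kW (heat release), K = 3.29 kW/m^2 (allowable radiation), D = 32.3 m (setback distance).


tau*Q/(4*pi*K) = 0.46 * 1053143 / (4 * pi * 3.29) = 11717.6
sqrt(11717.6) = 108.248
H = 108.248 - 32.3 = 75.95

75.95 m


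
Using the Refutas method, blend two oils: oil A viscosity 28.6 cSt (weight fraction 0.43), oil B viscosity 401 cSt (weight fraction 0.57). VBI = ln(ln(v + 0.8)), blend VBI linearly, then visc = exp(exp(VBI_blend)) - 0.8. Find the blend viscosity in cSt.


Refutas method: VBN_i = 14.534*ln(ln(visc_i + 0.8)) + 10.975, blended linearly by mass fraction; since VBN is linear in VBI_i = ln(ln(visc_i + 0.8)) and the fractions sum to 1, blend VBI directly: visc = exp(exp(VBI_blend)) - 0.8
VBI_1 = ln(ln(28.6 + 0.8)) = 1.21817
VBI_2 = ln(ln(401 + 0.8)) = 1.79108
VBI_blend = 0.43 * 1.21817 + 0.57 * 1.79108 = 1.54473
visc_blend = exp(exp(1.54473)) - 0.8 = 107.7

107.7 cSt


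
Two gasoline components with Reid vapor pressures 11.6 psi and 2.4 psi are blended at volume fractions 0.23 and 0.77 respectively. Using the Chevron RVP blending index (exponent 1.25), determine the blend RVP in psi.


Chevron index: RVP_blend = (sum xi*RVPi^1.25)^(1/1.25)
RVP^1.25 terms: 0.23 * 11.6^1.25 + 0.77 * 2.4^1.25 = 7.22394
RVP_blend = 7.22394^(1/1.25) = 4.864

4.864 psi


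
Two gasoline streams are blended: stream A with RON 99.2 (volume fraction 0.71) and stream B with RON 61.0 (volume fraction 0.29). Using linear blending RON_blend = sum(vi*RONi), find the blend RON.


Linear blending: RON_blend = sum(vi * RONi)
Contribution 1: 0.71 * 99.2 = 70.432
Contribution 2: 0.29 * 61.0 = 17.69
RON_blend = 70.432 + 17.69 = 88.122

88.122


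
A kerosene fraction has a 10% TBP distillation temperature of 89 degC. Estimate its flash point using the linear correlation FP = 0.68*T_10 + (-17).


FP = 0.68 * 89 + (-17) = 43.52

43.52 degC


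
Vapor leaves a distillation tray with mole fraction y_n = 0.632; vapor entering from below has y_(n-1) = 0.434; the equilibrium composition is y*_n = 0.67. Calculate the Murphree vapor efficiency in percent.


Murphree vapor efficiency: EMV = (y_n - y_(n-1)) / (y*_n - y_(n-1)) * 100
EMV = (0.632 - 0.434) / (0.67 - 0.434) * 100 = 0.198 / 0.236 * 100 = 83.90

83.90 %


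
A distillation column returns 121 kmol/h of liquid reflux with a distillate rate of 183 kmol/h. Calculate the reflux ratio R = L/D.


Reflux ratio definition: R = L / D (liquid returned / distillate withdrawn)
L = 121 kmol/h, D = 183 kmol/h
R = 121 / 183 = 0.6612

0.6612


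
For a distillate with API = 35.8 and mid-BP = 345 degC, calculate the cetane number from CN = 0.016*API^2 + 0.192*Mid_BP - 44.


CN = 0.016 * 35.8^2 + 0.192 * 345 - 44
CN = 20.50624 + 66.24 - 44 = 42.74624

42.74624


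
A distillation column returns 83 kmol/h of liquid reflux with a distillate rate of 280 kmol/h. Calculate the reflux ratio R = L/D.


Reflux ratio definition: R = L / D (liquid returned / distillate withdrawn)
L = 83 kmol/h, D = 280 kmol/h
R = 83 / 280 = 0.2964

0.2964


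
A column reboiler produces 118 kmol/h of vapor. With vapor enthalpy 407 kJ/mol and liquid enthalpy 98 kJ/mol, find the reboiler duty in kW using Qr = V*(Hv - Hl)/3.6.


Qr = 118 * (407 - 98) / 3.6 = 118 * 309 / 3.6 = 10130

10130 kW


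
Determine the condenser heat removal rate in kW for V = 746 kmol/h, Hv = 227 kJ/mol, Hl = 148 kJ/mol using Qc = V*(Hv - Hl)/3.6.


Qc = 746 * (227 - 148) / 3.6 = 746 * 79 / 3.6 = 16370

16370 kW


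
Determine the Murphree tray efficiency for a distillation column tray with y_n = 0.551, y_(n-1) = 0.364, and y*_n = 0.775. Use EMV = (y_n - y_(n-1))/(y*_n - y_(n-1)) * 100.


Murphree vapor efficiency: EMV = (y_n - y_(n-1)) / (y*_n - y_(n-1)) * 100
EMV = (0.551 - 0.364) / (0.775 - 0.364) * 100 = 0.187 / 0.411 * 100 = 45.50

45.50 %


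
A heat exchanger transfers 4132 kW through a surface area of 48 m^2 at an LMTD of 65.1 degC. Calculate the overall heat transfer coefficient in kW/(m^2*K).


From Q = U*A*LMTD, U = Q / (A * LMTD)
U = 4132 / (48 * 65.1) = 4132 / 3124.8 = 1.322

1.322 kW/(m^2*K)


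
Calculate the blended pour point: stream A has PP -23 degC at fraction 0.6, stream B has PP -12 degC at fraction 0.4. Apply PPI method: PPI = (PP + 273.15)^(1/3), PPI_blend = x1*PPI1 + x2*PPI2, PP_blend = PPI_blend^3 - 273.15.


PPI_1 = (-23 + 273.15)^(1/3) = 6.300865
PPI_2 = (-12 + 273.15)^(1/3) = 6.391901
PPI_blend = 0.6 * 6.300865 + 0.4 * 6.391901 = 6.337279
PP_blend = 6.337279^3 - 273.15 = 254.5121 - 273.15 = -18.64

-18.64 degC


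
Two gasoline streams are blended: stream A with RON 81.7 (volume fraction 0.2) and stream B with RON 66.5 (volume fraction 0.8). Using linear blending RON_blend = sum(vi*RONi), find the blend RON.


Linear blending: RON_blend = sum(vi * RONi)
Contribution 1: 0.2 * 81.7 = 16.34
Contribution 2: 0.8 * 66.5 = 53.2
RON_blend = 16.34 + 53.2 = 69.54

69.54


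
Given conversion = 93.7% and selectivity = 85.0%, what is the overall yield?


Overall yield = conversion (%) * selectivity (%) / 100
Conversion = 93.7%, Selectivity = 85.0%
Y = 93.7 * 85.0 / 100
= 79.645 %

79.645 %


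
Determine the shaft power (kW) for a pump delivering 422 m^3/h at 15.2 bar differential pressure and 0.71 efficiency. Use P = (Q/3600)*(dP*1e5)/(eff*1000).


Q = 422 / 3600 = 0.117222 m^3/s
P = 0.117222 * (15.2 * 1e5) / 0.71 / 1000 = 251.0

251.0 kW


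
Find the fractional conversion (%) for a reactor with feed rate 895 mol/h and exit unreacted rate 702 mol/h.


X = (F_in - F_out) / F_in * 100
Moles reacted = 895 - 702 = 193
X = 193 / 895 * 100
= 0.2156 * 100
= 21.56 %

21.56 %


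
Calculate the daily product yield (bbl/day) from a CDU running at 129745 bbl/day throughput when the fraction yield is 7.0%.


Crude throughput = 129745 bbl/day
Fraction yield = 7.0%
yield = throughput * fraction / 100
yield = 129745 * 7.0 / 100 = 9082.15

9082.15 bbl/day


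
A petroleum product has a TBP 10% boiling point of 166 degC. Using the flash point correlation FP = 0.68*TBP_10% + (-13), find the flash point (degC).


FP = 0.68 * 166 + (-13) = 99.88

99.88 degC


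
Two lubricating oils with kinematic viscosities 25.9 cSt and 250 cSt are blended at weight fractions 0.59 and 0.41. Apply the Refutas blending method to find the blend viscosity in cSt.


Refutas method: VBN_i = 14.534*ln(ln(visc_i + 0.8)) + 10.975, blended linearly by mass fraction; since VBN is linear in VBI_i = ln(ln(visc_i + 0.8)) and the fractions sum to 1, blend VBI directly: visc = exp(exp(VBI_blend)) - 0.8
VBI_1 = ln(ln(25.9 + 0.8)) = 1.18926
VBI_2 = ln(ln(250 + 0.8)) = 1.70922
VBI_blend = 0.59 * 1.18926 + 0.41 * 1.70922 = 1.40244
visc_blend = exp(exp(1.40244)) - 0.8 = 57.47

57.47 cSt


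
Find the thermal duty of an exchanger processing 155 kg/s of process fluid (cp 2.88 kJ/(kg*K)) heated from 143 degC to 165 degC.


Q = m_dot * cp * delta_T
delta_T = 165 - 143 = 22 K
Q = 155 * 2.88 * 22
= 446.4 * 22
= 9820.8 kW

9820.8 kW


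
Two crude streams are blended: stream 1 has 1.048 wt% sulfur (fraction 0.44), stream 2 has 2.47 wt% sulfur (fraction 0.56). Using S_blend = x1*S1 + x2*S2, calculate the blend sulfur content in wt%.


Linear sulfur blending: S_blend = x1*S1 + x2*S2
Contribution 1: 0.44 * 1.048 = 0.46112 wt%
Contribution 2: 0.56 * 2.47 = 1.3832 wt%
S_blend = 0.46112 + 1.3832 = 1.84432

1.84432 wt%


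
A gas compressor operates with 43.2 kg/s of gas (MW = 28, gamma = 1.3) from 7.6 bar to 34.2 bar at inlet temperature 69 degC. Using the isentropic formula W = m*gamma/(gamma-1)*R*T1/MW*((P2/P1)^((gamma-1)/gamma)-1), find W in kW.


Isentropic work: W = m*(gamma/(gamma-1))*(R*T1/MW)*((P2/P1)^((gamma-1)/gamma) - 1)
T1 = 69 + 273.15 = 342.15 K
Pressure ratio = 34.2 / 7.6 = 4.5
Exponent = (1.3 - 1)/1.3 = 0.230769
(P2/P1)^exp - 1 = 4.5^0.230769 - 1 = 0.41495
W = 43.2 * 1.3 / 0.3 * 8.314 * 342.15 / 28 * 0.41495 = 7892

7892 kW


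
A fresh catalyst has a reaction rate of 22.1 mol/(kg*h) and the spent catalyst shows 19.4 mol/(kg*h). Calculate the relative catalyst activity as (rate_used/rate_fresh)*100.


Activity (%) = (rate_used / rate_fresh) * 100
rate_used = 19.4, rate_fresh = 22.1
= (19.4 / 22.1) * 100
= 0.8778 * 100 = 87.78

87.78 %


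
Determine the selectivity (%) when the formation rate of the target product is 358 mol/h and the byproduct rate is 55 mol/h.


Selectivity = desired / (desired + undesired) * 100
Total products = 358 + 55 = 413 mol/h
S = 358 / 413 * 100
= 0.8668 * 100
= 86.68 %

86.68 %


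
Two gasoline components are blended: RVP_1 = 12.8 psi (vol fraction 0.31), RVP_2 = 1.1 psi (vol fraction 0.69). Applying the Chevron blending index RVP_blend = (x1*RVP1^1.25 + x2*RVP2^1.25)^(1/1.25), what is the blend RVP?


Chevron index: RVP_blend = (sum xi*RVPi^1.25)^(1/1.25)
RVP^1.25 terms: 0.31 * 12.8^1.25 + 0.69 * 1.1^1.25 = 8.28271
RVP_blend = 8.28271^(1/1.25) = 5.427

5.427 psi


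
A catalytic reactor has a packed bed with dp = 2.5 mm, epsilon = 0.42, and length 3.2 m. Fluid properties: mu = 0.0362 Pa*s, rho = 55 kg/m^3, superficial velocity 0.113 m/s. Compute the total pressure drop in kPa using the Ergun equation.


dp = 2.5 mm = 0.0025 m
Viscous term = 150*0.0362*0.113*(1-0.42)^2 / (0.0025^2*0.42^3) = 445765
Inertial term = 1.75*55*0.113^2*(1-0.42) / (0.0025*0.42^3) = 3848.56
dP/L = 445765 + 3848.56 = 449614 Pa/m
dP = 449614 * 3.2 / 1000 = 1439 kPa

1439 kPa


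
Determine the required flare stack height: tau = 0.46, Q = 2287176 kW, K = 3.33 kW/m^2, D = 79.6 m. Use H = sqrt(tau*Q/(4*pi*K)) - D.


tau*Q/(4*pi*K) = 0.46 * 2287176 / (4 * pi * 3.33) = 25142.2
sqrt(25142.2) = 158.563
H = 158.563 - 79.6 = 78.96

78.96 m


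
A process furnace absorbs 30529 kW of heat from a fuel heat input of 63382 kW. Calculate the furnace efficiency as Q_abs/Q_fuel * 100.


Furnace efficiency = Q_absorbed / Q_fuel * 100
= 30529 / 63382 * 100 = 48.17

48.17 %


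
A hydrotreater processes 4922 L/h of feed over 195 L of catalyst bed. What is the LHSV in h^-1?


LHSV = volumetric feed rate / catalyst volume
= 4922 L/h / 195 L
= 25.24 h^-1

25.24 h^-1


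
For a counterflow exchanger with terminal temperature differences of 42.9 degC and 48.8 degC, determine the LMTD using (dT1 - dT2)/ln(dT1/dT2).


LMTD = (dT1 - dT2) / ln(dT1/dT2)
= (42.9 - 48.8) / ln(42.9 / 48.8) = -5.9 / -0.128858 = 45.79

45.79 degC


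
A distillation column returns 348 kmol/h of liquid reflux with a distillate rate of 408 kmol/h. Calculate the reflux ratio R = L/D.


Reflux ratio definition: R = L / D (liquid returned / distillate withdrawn)
L = 348 kmol/h, D = 408 kmol/h
R = 348 / 408 = 0.8529

0.8529


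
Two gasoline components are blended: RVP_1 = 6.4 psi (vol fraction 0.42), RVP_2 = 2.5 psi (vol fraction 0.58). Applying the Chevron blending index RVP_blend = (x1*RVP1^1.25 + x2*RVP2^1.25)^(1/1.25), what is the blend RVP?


Chevron index: RVP_blend = (sum xi*RVPi^1.25)^(1/1.25)
RVP^1.25 terms: 0.42 * 6.4^1.25 + 0.58 * 2.5^1.25 = 6.09865
RVP_blend = 6.09865^(1/1.25) = 4.248

4.248 psi


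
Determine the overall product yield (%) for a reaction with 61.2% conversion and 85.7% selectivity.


Overall yield = conversion (%) * selectivity (%) / 100
Conversion = 61.2%, Selectivity = 85.7%
Y = 61.2 * 85.7 / 100
= 52.4484 %

52.4484 %


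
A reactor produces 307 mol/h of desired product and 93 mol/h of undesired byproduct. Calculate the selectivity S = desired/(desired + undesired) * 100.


Selectivity = desired / (desired + undesired) * 100
Total products = 307 + 93 = 400 mol/h
S = 307 / 400 * 100
= 0.7675 * 100
= 76.75 %

76.75 %


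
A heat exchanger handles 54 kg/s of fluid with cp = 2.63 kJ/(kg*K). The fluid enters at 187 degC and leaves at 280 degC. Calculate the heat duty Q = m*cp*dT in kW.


Q = m_dot * cp * delta_T
delta_T = 280 - 187 = 93 K
Q = 54 * 2.63 * 93
= 142.02 * 93
= 13207.86 kW

13207.86 kW


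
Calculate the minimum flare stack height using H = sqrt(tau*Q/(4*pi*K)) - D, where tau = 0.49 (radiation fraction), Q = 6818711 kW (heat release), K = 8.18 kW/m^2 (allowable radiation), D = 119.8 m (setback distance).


tau*Q/(4*pi*K) = 0.49 * 6818711 / (4 * pi * 8.18) = 32503.9
sqrt(32503.9) = 180.288
H = 180.288 - 119.8 = 60.49

60.49 m


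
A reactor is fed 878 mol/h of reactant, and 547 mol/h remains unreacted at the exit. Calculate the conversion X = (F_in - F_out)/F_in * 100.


X = (F_in - F_out) / F_in * 100
Moles reacted = 878 - 547 = 331
X = 331 / 878 * 100
= 0.3770 * 100
= 37.70 %

37.70 %


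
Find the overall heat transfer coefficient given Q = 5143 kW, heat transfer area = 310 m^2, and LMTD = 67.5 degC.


From Q = U*A*LMTD, U = Q / (A * LMTD)
U = 5143 / (310 * 67.5) = 5143 / 20925 = 0.2458

0.2458 kW/(m^2*K)


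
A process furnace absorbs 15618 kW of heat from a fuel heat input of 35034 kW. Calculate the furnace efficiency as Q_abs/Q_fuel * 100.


Furnace efficiency = Q_absorbed / Q_fuel * 100
= 15618 / 35034 * 100 = 44.58

44.58 %


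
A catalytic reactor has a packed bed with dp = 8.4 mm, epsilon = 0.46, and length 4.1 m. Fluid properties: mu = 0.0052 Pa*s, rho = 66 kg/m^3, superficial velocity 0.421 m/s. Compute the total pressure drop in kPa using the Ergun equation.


dp = 8.4 mm = 0.0084 m
Viscous term = 150*0.0052*0.421*(1-0.46)^2 / (0.0084^2*0.46^3) = 13942.2
Inertial term = 1.75*66*0.421^2*(1-0.46) / (0.0084*0.46^3) = 13520.3
dP/L = 13942.2 + 13520.3 = 27462.5 Pa/m
dP = 27462.5 * 4.1 / 1000 = 112.6 kPa

112.6 kPa


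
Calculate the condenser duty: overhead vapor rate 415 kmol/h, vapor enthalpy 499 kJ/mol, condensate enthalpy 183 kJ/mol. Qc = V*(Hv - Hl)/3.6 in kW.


Qc = 415 * (499 - 183) / 3.6 = 415 * 316 / 3.6 = 36430

36430 kW


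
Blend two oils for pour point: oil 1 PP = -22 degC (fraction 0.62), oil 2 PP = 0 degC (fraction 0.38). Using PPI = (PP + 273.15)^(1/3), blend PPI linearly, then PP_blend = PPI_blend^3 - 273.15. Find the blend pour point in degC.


PPI_1 = (-22 + 273.15)^(1/3) = 6.30925
PPI_2 = (0 + 273.15)^(1/3) = 6.488342
PPI_blend = 0.62 * 6.30925 + 0.38 * 6.488342 = 6.377305
PP_blend = 6.377305^3 - 273.15 = 259.3651 - 273.15 = -13.78

-13.78 degC


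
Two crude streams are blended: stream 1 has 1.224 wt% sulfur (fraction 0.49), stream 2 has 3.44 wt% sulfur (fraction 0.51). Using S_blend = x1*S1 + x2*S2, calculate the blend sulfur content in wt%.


Linear sulfur blending: S_blend = x1*S1 + x2*S2
Contribution 1: 0.49 * 1.224 = 0.59976 wt%
Contribution 2: 0.51 * 3.44 = 1.7544 wt%
S_blend = 0.59976 + 1.7544 = 2.35416

2.35416 wt%


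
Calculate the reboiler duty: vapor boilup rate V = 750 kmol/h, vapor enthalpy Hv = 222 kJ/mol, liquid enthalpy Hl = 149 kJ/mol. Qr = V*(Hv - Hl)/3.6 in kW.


Qr = 750 * (222 - 149) / 3.6 = 750 * 73 / 3.6 = 15210

15210 kW


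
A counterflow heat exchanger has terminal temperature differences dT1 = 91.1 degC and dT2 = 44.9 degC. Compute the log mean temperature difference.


LMTD = (dT1 - dT2) / ln(dT1/dT2)
= (91.1 - 44.9) / ln(91.1 / 44.9) = 46.2 / 0.70752 = 65.30

65.30 degC


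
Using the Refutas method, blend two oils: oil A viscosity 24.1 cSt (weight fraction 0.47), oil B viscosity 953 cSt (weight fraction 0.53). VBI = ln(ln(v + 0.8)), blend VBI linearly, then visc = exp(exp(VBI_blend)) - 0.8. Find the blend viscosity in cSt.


Refutas method: VBN_i = 14.534*ln(ln(visc_i + 0.8)) + 10.975, blended linearly by mass fraction; since VBN is linear in VBI_i = ln(ln(visc_i + 0.8)) and the fractions sum to 1, blend VBI directly: visc = exp(exp(VBI_blend)) - 0.8
VBI_1 = ln(ln(24.1 + 0.8)) = 1.16779
VBI_2 = ln(ln(953 + 0.8)) = 1.92577
VBI_blend = 0.47 * 1.16779 + 0.53 * 1.92577 = 1.56952
visc_blend = exp(exp(1.56952)) - 0.8 = 121.2

121.2 cSt


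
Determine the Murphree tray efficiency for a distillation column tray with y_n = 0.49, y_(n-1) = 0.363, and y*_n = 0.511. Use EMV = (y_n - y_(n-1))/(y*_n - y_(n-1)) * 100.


Murphree vapor efficiency: EMV = (y_n - y_(n-1)) / (y*_n - y_(n-1)) * 100
EMV = (0.49 - 0.363) / (0.511 - 0.363) * 100 = 0.127 / 0.148 * 100 = 85.81

85.81 %


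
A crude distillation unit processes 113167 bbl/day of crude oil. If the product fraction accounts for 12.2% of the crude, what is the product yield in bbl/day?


Crude throughput = 113167 bbl/day
Fraction yield = 12.2%
yield = throughput * fraction / 100
yield = 113167 * 12.2 / 100 = 13806.374

13806.374 bbl/day


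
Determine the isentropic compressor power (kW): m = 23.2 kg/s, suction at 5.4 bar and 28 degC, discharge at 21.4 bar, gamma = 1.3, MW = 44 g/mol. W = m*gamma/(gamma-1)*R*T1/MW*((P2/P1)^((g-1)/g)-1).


Isentropic work: W = m*(gamma/(gamma-1))*(R*T1/MW)*((P2/P1)^((gamma-1)/gamma) - 1)
T1 = 28 + 273.15 = 301.15 K
Pressure ratio = 21.4 / 5.4 = 3.96296
Exponent = (1.3 - 1)/1.3 = 0.230769
(P2/P1)^exp - 1 = 3.96296^0.230769 - 1 = 0.374056
W = 23.2 * 1.3 / 0.3 * 8.314 * 301.15 / 44 * 0.374056 = 2140

2140 kW


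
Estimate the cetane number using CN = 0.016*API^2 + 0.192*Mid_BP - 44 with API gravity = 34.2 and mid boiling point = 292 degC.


CN = 0.016 * 34.2^2 + 0.192 * 292 - 44
CN = 18.71424 + 56.064 - 44 = 30.77824

30.77824


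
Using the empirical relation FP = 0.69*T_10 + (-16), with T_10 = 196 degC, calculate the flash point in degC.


FP = 0.69 * 196 + (-16) = 119.24

119.24 degC


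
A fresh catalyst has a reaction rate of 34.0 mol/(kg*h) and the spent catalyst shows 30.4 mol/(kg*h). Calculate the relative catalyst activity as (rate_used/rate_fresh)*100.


Activity (%) = (rate_used / rate_fresh) * 100
rate_used = 30.4, rate_fresh = 34.0
= (30.4 / 34.0) * 100
= 0.8941 * 100 = 89.41

89.41 %


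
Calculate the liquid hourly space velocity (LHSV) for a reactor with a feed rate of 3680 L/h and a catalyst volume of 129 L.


LHSV = volumetric feed rate / catalyst volume
= 3680 L/h / 129 L
= 28.53 h^-1

28.53 h^-1


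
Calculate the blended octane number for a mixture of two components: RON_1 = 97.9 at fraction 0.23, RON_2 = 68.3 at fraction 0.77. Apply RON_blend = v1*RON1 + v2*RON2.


Linear blending: RON_blend = sum(vi * RONi)
Contribution 1: 0.23 * 97.9 = 22.517
Contribution 2: 0.77 * 68.3 = 52.591
RON_blend = 22.517 + 52.591 = 75.108

75.108


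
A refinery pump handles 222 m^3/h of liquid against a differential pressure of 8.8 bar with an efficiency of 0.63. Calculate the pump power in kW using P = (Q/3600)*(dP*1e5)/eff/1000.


Q = 222 / 3600 = 0.0616667 m^3/s
P = 0.0616667 * (8.8 * 1e5) / 0.63 / 1000 = 86.14

86.14 kW


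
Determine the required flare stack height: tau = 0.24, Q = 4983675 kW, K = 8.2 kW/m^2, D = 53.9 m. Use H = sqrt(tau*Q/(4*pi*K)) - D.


tau*Q/(4*pi*K) = 0.24 * 4983675 / (4 * pi * 8.2) = 11607.5
sqrt(11607.5) = 107.738
H = 107.738 - 53.9 = 53.84

53.84 m


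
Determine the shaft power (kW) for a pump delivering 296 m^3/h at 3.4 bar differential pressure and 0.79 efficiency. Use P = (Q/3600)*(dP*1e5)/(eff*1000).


Q = 296 / 3600 = 0.0822222 m^3/s
P = 0.0822222 * (3.4 * 1e5) / 0.79 / 1000 = 35.39

35.39 kW


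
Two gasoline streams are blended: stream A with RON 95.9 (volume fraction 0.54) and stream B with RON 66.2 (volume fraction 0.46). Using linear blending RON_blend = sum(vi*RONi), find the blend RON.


Linear blending: RON_blend = sum(vi * RONi)
Contribution 1: 0.54 * 95.9 = 51.786
Contribution 2: 0.46 * 66.2 = 30.452
RON_blend = 51.786 + 30.452 = 82.238

82.238


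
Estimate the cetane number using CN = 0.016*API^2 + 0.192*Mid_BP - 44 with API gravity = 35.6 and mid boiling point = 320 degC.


CN = 0.016 * 35.6^2 + 0.192 * 320 - 44
CN = 20.27776 + 61.44 - 44 = 37.71776

37.71776


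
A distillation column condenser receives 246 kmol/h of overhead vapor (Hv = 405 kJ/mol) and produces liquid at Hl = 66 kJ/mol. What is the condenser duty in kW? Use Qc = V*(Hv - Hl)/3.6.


Qc = 246 * (405 - 66) / 3.6 = 246 * 339 / 3.6 = 23160

23160 kW


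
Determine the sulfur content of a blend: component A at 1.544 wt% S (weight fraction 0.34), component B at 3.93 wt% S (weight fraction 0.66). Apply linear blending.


Linear sulfur blending: S_blend = x1*S1 + x2*S2
Contribution 1: 0.34 * 1.544 = 0.52496 wt%
Contribution 2: 0.66 * 3.93 = 2.5938 wt%
S_blend = 0.52496 + 2.5938 = 3.11876

3.11876 wt%


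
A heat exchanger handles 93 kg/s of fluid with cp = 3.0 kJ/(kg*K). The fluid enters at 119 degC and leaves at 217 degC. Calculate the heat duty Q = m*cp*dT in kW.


Q = m_dot * cp * delta_T
delta_T = 217 - 119 = 98 K
Q = 93 * 3.0 * 98
= 279 * 98
= 27342 kW

27342 kW


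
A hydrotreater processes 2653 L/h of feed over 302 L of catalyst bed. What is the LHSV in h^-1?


LHSV = volumetric feed rate / catalyst volume
= 2653 L/h / 302 L
= 8.785 h^-1

8.785 h^-1


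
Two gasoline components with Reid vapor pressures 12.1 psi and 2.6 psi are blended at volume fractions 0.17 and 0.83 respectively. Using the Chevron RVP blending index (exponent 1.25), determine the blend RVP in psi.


Chevron index: RVP_blend = (sum xi*RVPi^1.25)^(1/1.25)
RVP^1.25 terms: 0.17 * 12.1^1.25 + 0.83 * 2.6^1.25 = 6.57674
RVP_blend = 6.57674^(1/1.25) = 4.512

4.512 psi


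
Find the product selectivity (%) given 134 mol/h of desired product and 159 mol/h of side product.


Selectivity = desired / (desired + undesired) * 100
Total products = 134 + 159 = 293 mol/h
S = 134 / 293 * 100
= 0.4573 * 100
= 45.73 %

45.73 %


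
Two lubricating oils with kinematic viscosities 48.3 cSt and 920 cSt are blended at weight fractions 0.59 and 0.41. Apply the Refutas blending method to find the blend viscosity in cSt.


Refutas method: VBN_i = 14.534*ln(ln(visc_i + 0.8)) + 10.975, blended linearly by mass fraction; since VBN is linear in VBI_i = ln(ln(visc_i + 0.8)) and the fractions sum to 1, blend VBI directly: visc = exp(exp(VBI_blend)) - 0.8
VBI_1 = ln(ln(48.3 + 0.8)) = 1.3594
VBI_2 = ln(ln(920 + 0.8)) = 1.92063
VBI_blend = 0.59 * 1.3594 + 0.41 * 1.92063 = 1.5895
visc_blend = exp(exp(1.5895)) - 0.8 = 133.7

133.7 cSt


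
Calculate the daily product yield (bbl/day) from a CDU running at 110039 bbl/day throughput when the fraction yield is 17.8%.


Crude throughput = 110039 bbl/day
Fraction yield = 17.8%
yield = throughput * fraction / 100
yield = 110039 * 17.8 / 100 = 19586.942

19586.942 bbl/day


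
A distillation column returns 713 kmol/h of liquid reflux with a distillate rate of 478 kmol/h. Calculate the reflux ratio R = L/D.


Reflux ratio definition: R = L / D (liquid returned / distillate withdrawn)
L = 713 kmol/h, D = 478 kmol/h
R = 713 / 478 = 1.492

1.492


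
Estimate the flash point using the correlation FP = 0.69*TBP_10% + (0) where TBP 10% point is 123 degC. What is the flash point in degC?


FP = 0.69 * 123 + (0) = 84.87

84.87 degC


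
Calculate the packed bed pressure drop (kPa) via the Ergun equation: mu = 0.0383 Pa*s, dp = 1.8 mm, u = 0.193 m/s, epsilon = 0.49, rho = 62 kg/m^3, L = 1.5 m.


dp = 1.8 mm = 0.0018 m
Viscous term = 150*0.0383*0.193*(1-0.49)^2 / (0.0018^2*0.49^3) = 756579
Inertial term = 1.75*62*0.193^2*(1-0.49) / (0.0018*0.49^3) = 9733.16
dP/L = 756579 + 9733.16 = 766312 Pa/m
dP = 766312 * 1.5 / 1000 = 1149 kPa

1149 kPa


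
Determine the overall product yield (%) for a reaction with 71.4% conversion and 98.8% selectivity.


Overall yield = conversion (%) * selectivity (%) / 100
Conversion = 71.4%, Selectivity = 98.8%
Y = 71.4 * 98.8 / 100
= 70.5432 %

70.5432 %


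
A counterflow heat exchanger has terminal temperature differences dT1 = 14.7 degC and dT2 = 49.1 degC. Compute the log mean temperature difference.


LMTD = (dT1 - dT2) / ln(dT1/dT2)
= (14.7 - 49.1) / ln(14.7 / 49.1) = -34.4 / -1.20601 = 28.52

28.52 degC


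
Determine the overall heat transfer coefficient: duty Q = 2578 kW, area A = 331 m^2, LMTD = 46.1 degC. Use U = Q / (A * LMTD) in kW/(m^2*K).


From Q = U*A*LMTD, U = Q / (A * LMTD)
U = 2578 / (331 * 46.1) = 2578 / 15259.1 = 0.1689

0.1689 kW/(m^2*K)


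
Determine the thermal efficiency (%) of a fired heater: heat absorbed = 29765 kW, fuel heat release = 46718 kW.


Furnace efficiency = Q_absorbed / Q_fuel * 100
= 29765 / 46718 * 100 = 63.71

63.71 %


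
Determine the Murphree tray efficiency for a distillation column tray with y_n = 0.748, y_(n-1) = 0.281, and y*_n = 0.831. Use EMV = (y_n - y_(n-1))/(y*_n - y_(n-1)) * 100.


Murphree vapor efficiency: EMV = (y_n - y_(n-1)) / (y*_n - y_(n-1)) * 100
EMV = (0.748 - 0.281) / (0.831 - 0.281) * 100 = 0.467 / 0.55 * 100 = 84.91

84.91 %


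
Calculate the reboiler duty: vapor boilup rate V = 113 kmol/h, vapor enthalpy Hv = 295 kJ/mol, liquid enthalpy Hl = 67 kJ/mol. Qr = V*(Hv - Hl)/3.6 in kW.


Qr = 113 * (295 - 67) / 3.6 = 113 * 228 / 3.6 = 7157

7157 kW


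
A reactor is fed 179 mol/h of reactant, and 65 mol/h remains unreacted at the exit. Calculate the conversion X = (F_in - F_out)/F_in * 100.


X = (F_in - F_out) / F_in * 100
Moles reacted = 179 - 65 = 114
X = 114 / 179 * 100
= 0.6369 * 100
= 63.69 %

63.69 %


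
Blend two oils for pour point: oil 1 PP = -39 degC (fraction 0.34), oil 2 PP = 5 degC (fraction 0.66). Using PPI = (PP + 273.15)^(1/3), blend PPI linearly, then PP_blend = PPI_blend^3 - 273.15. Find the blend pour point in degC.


PPI_1 = (-39 + 273.15)^(1/3) = 6.163557
PPI_2 = (5 + 273.15)^(1/3) = 6.527693
PPI_blend = 0.34 * 6.163557 + 0.66 * 6.527693 = 6.403887
PP_blend = 6.403887^3 - 273.15 = 262.6219 - 273.15 = -10.53

-10.53 degC
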